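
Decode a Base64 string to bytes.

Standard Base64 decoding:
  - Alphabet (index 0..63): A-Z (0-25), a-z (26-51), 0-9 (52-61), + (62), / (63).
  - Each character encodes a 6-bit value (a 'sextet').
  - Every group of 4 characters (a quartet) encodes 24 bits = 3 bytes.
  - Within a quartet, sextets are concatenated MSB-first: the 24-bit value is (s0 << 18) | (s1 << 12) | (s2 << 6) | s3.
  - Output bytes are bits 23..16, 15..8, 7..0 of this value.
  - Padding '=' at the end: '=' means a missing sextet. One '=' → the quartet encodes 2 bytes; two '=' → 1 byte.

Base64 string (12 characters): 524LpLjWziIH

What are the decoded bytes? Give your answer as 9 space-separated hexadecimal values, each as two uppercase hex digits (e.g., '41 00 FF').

Answer: E7 6E 0B A4 B8 D6 CE 22 07

Derivation:
After char 0 ('5'=57): chars_in_quartet=1 acc=0x39 bytes_emitted=0
After char 1 ('2'=54): chars_in_quartet=2 acc=0xE76 bytes_emitted=0
After char 2 ('4'=56): chars_in_quartet=3 acc=0x39DB8 bytes_emitted=0
After char 3 ('L'=11): chars_in_quartet=4 acc=0xE76E0B -> emit E7 6E 0B, reset; bytes_emitted=3
After char 4 ('p'=41): chars_in_quartet=1 acc=0x29 bytes_emitted=3
After char 5 ('L'=11): chars_in_quartet=2 acc=0xA4B bytes_emitted=3
After char 6 ('j'=35): chars_in_quartet=3 acc=0x292E3 bytes_emitted=3
After char 7 ('W'=22): chars_in_quartet=4 acc=0xA4B8D6 -> emit A4 B8 D6, reset; bytes_emitted=6
After char 8 ('z'=51): chars_in_quartet=1 acc=0x33 bytes_emitted=6
After char 9 ('i'=34): chars_in_quartet=2 acc=0xCE2 bytes_emitted=6
After char 10 ('I'=8): chars_in_quartet=3 acc=0x33888 bytes_emitted=6
After char 11 ('H'=7): chars_in_quartet=4 acc=0xCE2207 -> emit CE 22 07, reset; bytes_emitted=9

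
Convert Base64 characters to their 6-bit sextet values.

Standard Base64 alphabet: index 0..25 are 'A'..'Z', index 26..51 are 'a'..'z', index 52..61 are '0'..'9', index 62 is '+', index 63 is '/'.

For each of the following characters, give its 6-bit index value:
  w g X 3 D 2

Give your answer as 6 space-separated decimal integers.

'w': a..z range, 26 + ord('w') − ord('a') = 48
'g': a..z range, 26 + ord('g') − ord('a') = 32
'X': A..Z range, ord('X') − ord('A') = 23
'3': 0..9 range, 52 + ord('3') − ord('0') = 55
'D': A..Z range, ord('D') − ord('A') = 3
'2': 0..9 range, 52 + ord('2') − ord('0') = 54

Answer: 48 32 23 55 3 54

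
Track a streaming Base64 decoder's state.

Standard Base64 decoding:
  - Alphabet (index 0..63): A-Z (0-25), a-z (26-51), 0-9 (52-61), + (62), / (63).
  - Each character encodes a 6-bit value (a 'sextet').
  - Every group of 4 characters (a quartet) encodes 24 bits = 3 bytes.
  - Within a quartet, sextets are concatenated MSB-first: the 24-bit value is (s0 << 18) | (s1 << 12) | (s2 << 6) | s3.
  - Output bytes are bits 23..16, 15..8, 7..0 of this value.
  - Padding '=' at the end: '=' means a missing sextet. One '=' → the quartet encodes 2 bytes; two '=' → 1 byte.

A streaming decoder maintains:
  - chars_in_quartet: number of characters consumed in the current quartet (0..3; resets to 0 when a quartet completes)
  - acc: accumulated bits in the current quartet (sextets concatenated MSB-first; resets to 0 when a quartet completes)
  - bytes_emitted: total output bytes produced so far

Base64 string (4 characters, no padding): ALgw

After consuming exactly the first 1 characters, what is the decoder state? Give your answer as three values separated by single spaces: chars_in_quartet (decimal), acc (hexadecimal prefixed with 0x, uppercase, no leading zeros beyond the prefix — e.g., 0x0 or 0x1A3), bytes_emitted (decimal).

Answer: 1 0x0 0

Derivation:
After char 0 ('A'=0): chars_in_quartet=1 acc=0x0 bytes_emitted=0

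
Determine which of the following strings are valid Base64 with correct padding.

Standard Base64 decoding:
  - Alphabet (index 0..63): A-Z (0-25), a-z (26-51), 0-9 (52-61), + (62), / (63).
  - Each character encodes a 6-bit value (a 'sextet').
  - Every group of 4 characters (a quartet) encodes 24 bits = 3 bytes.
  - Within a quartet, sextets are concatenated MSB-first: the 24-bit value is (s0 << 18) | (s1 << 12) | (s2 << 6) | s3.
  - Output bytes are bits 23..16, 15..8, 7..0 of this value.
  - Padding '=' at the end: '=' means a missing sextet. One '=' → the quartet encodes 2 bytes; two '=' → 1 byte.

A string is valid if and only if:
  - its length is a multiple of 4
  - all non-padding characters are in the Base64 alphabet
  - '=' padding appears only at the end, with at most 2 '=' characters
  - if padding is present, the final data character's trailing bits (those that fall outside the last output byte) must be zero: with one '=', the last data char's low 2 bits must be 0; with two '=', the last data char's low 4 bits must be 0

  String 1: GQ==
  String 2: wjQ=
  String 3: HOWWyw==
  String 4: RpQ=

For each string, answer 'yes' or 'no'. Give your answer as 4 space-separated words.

String 1: 'GQ==' → valid
String 2: 'wjQ=' → valid
String 3: 'HOWWyw==' → valid
String 4: 'RpQ=' → valid

Answer: yes yes yes yes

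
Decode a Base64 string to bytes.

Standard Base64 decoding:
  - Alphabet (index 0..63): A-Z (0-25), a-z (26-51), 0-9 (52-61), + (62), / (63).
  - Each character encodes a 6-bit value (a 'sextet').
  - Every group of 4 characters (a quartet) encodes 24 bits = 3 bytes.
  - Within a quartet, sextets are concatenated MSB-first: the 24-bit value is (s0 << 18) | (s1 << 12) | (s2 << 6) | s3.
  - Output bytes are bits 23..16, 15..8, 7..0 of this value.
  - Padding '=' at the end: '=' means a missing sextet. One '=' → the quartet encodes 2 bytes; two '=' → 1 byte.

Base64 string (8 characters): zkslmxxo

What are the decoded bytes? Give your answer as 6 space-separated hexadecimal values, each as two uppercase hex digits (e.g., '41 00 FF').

Answer: CE 4B 25 9B 1C 68

Derivation:
After char 0 ('z'=51): chars_in_quartet=1 acc=0x33 bytes_emitted=0
After char 1 ('k'=36): chars_in_quartet=2 acc=0xCE4 bytes_emitted=0
After char 2 ('s'=44): chars_in_quartet=3 acc=0x3392C bytes_emitted=0
After char 3 ('l'=37): chars_in_quartet=4 acc=0xCE4B25 -> emit CE 4B 25, reset; bytes_emitted=3
After char 4 ('m'=38): chars_in_quartet=1 acc=0x26 bytes_emitted=3
After char 5 ('x'=49): chars_in_quartet=2 acc=0x9B1 bytes_emitted=3
After char 6 ('x'=49): chars_in_quartet=3 acc=0x26C71 bytes_emitted=3
After char 7 ('o'=40): chars_in_quartet=4 acc=0x9B1C68 -> emit 9B 1C 68, reset; bytes_emitted=6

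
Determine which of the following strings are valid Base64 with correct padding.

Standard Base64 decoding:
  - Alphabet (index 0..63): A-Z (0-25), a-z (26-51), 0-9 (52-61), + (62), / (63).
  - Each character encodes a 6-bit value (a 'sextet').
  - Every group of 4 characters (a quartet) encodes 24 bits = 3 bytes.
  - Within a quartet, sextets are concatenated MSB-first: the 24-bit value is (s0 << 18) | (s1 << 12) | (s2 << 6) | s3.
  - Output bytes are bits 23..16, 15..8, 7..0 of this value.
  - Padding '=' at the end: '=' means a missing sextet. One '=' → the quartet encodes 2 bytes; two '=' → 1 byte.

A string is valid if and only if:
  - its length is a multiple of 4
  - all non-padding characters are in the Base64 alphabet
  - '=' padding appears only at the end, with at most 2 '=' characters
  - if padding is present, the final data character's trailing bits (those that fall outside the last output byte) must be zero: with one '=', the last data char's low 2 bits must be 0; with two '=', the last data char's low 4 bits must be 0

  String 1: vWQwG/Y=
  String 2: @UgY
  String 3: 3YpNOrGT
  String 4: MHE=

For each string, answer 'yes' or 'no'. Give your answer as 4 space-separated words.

String 1: 'vWQwG/Y=' → valid
String 2: '@UgY' → invalid (bad char(s): ['@'])
String 3: '3YpNOrGT' → valid
String 4: 'MHE=' → valid

Answer: yes no yes yes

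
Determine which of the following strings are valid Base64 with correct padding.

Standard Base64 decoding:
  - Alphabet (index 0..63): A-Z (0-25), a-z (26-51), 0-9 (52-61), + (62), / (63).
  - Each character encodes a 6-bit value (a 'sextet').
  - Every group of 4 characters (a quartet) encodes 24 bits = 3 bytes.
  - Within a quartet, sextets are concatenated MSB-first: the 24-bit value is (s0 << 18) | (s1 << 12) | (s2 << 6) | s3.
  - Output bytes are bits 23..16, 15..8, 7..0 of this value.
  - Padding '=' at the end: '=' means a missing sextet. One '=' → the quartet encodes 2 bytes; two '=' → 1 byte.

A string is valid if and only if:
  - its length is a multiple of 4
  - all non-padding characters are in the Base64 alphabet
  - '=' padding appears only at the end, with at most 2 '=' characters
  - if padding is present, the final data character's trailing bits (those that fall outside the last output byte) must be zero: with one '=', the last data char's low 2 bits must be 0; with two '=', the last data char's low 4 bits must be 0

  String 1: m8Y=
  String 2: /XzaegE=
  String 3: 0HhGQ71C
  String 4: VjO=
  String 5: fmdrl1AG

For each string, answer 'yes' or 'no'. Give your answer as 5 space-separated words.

Answer: yes yes yes no yes

Derivation:
String 1: 'm8Y=' → valid
String 2: '/XzaegE=' → valid
String 3: '0HhGQ71C' → valid
String 4: 'VjO=' → invalid (bad trailing bits)
String 5: 'fmdrl1AG' → valid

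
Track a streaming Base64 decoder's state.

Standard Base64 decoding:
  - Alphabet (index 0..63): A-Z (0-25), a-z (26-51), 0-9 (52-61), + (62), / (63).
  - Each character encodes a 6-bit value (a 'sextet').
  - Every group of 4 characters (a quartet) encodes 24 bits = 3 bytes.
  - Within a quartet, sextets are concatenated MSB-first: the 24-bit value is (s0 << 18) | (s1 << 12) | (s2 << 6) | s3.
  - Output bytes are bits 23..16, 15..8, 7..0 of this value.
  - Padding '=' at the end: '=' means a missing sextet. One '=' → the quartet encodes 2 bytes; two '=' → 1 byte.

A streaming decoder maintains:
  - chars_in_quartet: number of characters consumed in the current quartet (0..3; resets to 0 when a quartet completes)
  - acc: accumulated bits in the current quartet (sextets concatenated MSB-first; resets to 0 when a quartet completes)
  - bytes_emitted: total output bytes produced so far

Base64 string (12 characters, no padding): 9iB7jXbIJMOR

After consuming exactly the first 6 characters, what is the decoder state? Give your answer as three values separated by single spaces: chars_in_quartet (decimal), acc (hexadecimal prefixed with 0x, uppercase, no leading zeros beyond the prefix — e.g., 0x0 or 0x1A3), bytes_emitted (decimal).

After char 0 ('9'=61): chars_in_quartet=1 acc=0x3D bytes_emitted=0
After char 1 ('i'=34): chars_in_quartet=2 acc=0xF62 bytes_emitted=0
After char 2 ('B'=1): chars_in_quartet=3 acc=0x3D881 bytes_emitted=0
After char 3 ('7'=59): chars_in_quartet=4 acc=0xF6207B -> emit F6 20 7B, reset; bytes_emitted=3
After char 4 ('j'=35): chars_in_quartet=1 acc=0x23 bytes_emitted=3
After char 5 ('X'=23): chars_in_quartet=2 acc=0x8D7 bytes_emitted=3

Answer: 2 0x8D7 3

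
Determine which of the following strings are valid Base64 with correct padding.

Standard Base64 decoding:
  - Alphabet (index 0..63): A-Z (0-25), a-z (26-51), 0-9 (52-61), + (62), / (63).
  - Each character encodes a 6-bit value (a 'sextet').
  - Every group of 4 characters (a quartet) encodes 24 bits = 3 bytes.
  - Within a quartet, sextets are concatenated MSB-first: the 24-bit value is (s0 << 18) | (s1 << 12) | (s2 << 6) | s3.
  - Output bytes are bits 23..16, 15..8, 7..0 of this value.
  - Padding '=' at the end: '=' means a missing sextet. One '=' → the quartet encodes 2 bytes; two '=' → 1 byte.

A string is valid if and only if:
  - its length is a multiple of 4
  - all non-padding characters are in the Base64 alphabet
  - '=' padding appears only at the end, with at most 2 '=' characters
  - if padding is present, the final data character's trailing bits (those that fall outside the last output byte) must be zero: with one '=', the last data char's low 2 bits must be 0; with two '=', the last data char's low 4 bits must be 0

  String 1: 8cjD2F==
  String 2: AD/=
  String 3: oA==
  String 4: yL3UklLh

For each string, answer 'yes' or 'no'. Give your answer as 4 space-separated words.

Answer: no no yes yes

Derivation:
String 1: '8cjD2F==' → invalid (bad trailing bits)
String 2: 'AD/=' → invalid (bad trailing bits)
String 3: 'oA==' → valid
String 4: 'yL3UklLh' → valid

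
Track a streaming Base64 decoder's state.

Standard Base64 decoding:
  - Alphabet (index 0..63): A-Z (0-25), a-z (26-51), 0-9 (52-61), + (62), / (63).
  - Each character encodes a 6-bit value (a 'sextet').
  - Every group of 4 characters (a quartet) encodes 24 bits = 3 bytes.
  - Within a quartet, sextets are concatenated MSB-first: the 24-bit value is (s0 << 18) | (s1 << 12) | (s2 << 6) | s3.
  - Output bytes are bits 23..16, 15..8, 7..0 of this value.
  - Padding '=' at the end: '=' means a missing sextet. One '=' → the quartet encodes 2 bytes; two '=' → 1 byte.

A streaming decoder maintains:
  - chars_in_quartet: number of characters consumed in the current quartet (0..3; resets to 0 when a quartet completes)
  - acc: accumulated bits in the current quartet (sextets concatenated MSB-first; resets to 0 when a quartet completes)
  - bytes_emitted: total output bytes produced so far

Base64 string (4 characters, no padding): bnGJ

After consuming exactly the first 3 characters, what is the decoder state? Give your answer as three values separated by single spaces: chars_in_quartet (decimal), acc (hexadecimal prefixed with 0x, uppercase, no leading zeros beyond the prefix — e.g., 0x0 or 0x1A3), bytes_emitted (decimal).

Answer: 3 0x1B9C6 0

Derivation:
After char 0 ('b'=27): chars_in_quartet=1 acc=0x1B bytes_emitted=0
After char 1 ('n'=39): chars_in_quartet=2 acc=0x6E7 bytes_emitted=0
After char 2 ('G'=6): chars_in_quartet=3 acc=0x1B9C6 bytes_emitted=0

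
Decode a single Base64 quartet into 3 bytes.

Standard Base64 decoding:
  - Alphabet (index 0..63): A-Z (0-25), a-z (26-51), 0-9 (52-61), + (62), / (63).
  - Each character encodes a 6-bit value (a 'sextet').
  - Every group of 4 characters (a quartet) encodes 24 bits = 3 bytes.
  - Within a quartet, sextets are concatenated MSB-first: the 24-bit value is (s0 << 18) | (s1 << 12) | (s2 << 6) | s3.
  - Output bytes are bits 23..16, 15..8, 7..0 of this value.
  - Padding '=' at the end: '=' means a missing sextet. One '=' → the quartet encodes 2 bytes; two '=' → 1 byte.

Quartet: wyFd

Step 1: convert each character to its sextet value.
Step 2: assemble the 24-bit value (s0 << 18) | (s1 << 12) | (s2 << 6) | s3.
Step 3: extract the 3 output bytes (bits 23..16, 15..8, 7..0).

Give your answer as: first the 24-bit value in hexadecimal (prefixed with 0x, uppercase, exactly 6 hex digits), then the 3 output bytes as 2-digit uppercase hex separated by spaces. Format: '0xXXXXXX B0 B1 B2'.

Answer: 0xC3215D C3 21 5D

Derivation:
Sextets: w=48, y=50, F=5, d=29
24-bit: (48<<18) | (50<<12) | (5<<6) | 29
      = 0xC00000 | 0x032000 | 0x000140 | 0x00001D
      = 0xC3215D
Bytes: (v>>16)&0xFF=C3, (v>>8)&0xFF=21, v&0xFF=5D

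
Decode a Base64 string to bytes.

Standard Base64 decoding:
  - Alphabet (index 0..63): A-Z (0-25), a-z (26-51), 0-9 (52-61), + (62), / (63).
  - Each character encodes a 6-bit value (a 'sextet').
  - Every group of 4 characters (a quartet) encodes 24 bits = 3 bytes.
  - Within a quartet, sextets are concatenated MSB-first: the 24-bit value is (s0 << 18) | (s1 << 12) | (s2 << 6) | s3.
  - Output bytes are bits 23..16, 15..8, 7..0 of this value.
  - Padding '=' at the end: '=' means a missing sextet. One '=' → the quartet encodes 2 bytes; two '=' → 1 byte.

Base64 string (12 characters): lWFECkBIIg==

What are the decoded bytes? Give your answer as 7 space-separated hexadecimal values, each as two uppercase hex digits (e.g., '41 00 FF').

After char 0 ('l'=37): chars_in_quartet=1 acc=0x25 bytes_emitted=0
After char 1 ('W'=22): chars_in_quartet=2 acc=0x956 bytes_emitted=0
After char 2 ('F'=5): chars_in_quartet=3 acc=0x25585 bytes_emitted=0
After char 3 ('E'=4): chars_in_quartet=4 acc=0x956144 -> emit 95 61 44, reset; bytes_emitted=3
After char 4 ('C'=2): chars_in_quartet=1 acc=0x2 bytes_emitted=3
After char 5 ('k'=36): chars_in_quartet=2 acc=0xA4 bytes_emitted=3
After char 6 ('B'=1): chars_in_quartet=3 acc=0x2901 bytes_emitted=3
After char 7 ('I'=8): chars_in_quartet=4 acc=0xA4048 -> emit 0A 40 48, reset; bytes_emitted=6
After char 8 ('I'=8): chars_in_quartet=1 acc=0x8 bytes_emitted=6
After char 9 ('g'=32): chars_in_quartet=2 acc=0x220 bytes_emitted=6
Padding '==': partial quartet acc=0x220 -> emit 22; bytes_emitted=7

Answer: 95 61 44 0A 40 48 22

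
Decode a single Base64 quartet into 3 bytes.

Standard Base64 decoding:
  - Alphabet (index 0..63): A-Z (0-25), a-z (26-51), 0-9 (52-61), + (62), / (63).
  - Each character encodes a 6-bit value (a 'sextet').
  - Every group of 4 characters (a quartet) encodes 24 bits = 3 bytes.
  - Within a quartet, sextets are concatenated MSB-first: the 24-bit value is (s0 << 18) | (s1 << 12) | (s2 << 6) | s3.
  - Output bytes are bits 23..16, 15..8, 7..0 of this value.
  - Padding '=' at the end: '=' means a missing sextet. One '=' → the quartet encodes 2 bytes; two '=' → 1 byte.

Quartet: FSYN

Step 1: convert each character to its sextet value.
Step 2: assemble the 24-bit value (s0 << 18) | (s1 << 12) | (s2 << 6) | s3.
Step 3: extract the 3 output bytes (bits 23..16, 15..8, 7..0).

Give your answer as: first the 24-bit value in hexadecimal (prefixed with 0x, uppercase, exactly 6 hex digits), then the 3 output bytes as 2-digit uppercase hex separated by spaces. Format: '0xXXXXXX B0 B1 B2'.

Sextets: F=5, S=18, Y=24, N=13
24-bit: (5<<18) | (18<<12) | (24<<6) | 13
      = 0x140000 | 0x012000 | 0x000600 | 0x00000D
      = 0x15260D
Bytes: (v>>16)&0xFF=15, (v>>8)&0xFF=26, v&0xFF=0D

Answer: 0x15260D 15 26 0D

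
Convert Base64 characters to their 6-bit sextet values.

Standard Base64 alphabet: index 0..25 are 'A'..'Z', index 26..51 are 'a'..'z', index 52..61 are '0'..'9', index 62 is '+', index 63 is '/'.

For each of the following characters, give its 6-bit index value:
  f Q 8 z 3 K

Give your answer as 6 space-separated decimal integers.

'f': a..z range, 26 + ord('f') − ord('a') = 31
'Q': A..Z range, ord('Q') − ord('A') = 16
'8': 0..9 range, 52 + ord('8') − ord('0') = 60
'z': a..z range, 26 + ord('z') − ord('a') = 51
'3': 0..9 range, 52 + ord('3') − ord('0') = 55
'K': A..Z range, ord('K') − ord('A') = 10

Answer: 31 16 60 51 55 10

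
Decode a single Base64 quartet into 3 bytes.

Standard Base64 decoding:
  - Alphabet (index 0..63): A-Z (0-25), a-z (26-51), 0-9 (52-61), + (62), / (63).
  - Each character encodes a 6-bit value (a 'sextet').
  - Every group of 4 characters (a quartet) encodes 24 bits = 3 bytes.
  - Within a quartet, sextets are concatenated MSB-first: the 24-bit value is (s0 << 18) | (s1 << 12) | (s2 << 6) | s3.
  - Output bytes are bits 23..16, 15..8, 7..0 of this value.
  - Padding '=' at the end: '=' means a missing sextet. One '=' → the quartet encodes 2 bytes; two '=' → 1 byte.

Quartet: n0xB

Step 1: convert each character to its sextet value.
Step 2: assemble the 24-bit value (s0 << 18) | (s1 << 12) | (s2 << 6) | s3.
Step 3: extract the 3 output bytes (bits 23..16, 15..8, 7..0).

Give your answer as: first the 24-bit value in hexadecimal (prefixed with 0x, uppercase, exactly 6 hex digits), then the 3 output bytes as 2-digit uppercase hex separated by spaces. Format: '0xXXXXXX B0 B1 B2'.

Sextets: n=39, 0=52, x=49, B=1
24-bit: (39<<18) | (52<<12) | (49<<6) | 1
      = 0x9C0000 | 0x034000 | 0x000C40 | 0x000001
      = 0x9F4C41
Bytes: (v>>16)&0xFF=9F, (v>>8)&0xFF=4C, v&0xFF=41

Answer: 0x9F4C41 9F 4C 41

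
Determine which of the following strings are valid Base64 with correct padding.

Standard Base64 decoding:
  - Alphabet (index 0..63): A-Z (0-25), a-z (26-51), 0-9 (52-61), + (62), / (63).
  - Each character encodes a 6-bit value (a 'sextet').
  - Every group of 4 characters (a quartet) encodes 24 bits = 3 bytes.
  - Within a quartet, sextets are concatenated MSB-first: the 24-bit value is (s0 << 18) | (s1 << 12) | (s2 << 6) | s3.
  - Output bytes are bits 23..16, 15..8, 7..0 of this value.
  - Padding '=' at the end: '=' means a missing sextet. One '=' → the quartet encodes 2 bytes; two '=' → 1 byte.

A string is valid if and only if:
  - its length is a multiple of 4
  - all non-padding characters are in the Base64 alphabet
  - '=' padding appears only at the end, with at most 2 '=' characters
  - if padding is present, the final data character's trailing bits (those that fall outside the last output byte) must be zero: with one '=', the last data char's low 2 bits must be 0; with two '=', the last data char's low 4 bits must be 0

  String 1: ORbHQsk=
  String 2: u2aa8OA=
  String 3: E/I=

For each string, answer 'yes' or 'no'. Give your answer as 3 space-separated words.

String 1: 'ORbHQsk=' → valid
String 2: 'u2aa8OA=' → valid
String 3: 'E/I=' → valid

Answer: yes yes yes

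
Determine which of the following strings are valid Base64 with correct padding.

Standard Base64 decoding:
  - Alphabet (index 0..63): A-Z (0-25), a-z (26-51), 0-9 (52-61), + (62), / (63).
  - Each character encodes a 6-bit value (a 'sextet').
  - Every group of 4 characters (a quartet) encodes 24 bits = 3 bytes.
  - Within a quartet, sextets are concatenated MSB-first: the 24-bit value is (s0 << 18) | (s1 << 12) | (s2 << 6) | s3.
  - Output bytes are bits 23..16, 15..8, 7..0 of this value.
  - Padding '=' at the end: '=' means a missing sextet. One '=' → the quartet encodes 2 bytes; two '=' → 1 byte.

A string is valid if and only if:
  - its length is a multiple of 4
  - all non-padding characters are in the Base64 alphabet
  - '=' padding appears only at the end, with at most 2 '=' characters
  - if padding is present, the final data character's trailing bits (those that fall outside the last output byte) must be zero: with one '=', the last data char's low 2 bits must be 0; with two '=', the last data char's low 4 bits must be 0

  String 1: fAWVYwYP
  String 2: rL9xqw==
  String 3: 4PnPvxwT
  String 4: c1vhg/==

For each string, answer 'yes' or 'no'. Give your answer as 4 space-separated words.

String 1: 'fAWVYwYP' → valid
String 2: 'rL9xqw==' → valid
String 3: '4PnPvxwT' → valid
String 4: 'c1vhg/==' → invalid (bad trailing bits)

Answer: yes yes yes no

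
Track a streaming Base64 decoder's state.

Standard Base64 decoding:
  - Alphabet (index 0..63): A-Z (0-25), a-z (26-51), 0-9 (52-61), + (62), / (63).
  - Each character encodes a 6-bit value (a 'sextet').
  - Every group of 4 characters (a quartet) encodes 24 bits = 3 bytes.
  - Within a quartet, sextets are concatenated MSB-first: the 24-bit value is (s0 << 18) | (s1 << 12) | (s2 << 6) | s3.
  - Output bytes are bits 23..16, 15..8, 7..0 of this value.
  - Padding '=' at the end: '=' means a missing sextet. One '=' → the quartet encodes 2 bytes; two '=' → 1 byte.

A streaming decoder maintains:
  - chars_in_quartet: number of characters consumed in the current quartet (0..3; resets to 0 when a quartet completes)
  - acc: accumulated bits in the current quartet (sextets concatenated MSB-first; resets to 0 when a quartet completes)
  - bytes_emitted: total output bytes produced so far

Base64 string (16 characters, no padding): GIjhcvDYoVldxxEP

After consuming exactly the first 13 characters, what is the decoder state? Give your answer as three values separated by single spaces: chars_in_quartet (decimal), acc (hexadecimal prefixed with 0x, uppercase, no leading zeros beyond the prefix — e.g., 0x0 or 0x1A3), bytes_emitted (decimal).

Answer: 1 0x31 9

Derivation:
After char 0 ('G'=6): chars_in_quartet=1 acc=0x6 bytes_emitted=0
After char 1 ('I'=8): chars_in_quartet=2 acc=0x188 bytes_emitted=0
After char 2 ('j'=35): chars_in_quartet=3 acc=0x6223 bytes_emitted=0
After char 3 ('h'=33): chars_in_quartet=4 acc=0x1888E1 -> emit 18 88 E1, reset; bytes_emitted=3
After char 4 ('c'=28): chars_in_quartet=1 acc=0x1C bytes_emitted=3
After char 5 ('v'=47): chars_in_quartet=2 acc=0x72F bytes_emitted=3
After char 6 ('D'=3): chars_in_quartet=3 acc=0x1CBC3 bytes_emitted=3
After char 7 ('Y'=24): chars_in_quartet=4 acc=0x72F0D8 -> emit 72 F0 D8, reset; bytes_emitted=6
After char 8 ('o'=40): chars_in_quartet=1 acc=0x28 bytes_emitted=6
After char 9 ('V'=21): chars_in_quartet=2 acc=0xA15 bytes_emitted=6
After char 10 ('l'=37): chars_in_quartet=3 acc=0x28565 bytes_emitted=6
After char 11 ('d'=29): chars_in_quartet=4 acc=0xA1595D -> emit A1 59 5D, reset; bytes_emitted=9
After char 12 ('x'=49): chars_in_quartet=1 acc=0x31 bytes_emitted=9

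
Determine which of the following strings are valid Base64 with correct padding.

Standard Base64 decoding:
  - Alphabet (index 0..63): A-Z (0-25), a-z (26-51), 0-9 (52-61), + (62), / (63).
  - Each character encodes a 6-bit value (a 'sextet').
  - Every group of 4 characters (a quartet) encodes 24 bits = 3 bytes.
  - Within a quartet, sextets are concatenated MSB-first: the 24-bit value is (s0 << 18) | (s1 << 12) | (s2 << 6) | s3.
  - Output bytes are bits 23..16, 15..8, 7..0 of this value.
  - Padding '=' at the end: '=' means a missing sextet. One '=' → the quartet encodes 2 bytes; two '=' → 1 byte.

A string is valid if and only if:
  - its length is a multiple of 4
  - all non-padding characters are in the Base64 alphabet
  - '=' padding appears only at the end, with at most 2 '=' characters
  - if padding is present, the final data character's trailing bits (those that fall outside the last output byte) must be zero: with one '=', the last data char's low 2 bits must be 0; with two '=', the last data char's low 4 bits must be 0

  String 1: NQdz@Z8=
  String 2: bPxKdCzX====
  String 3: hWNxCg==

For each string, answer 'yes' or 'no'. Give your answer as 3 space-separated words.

Answer: no no yes

Derivation:
String 1: 'NQdz@Z8=' → invalid (bad char(s): ['@'])
String 2: 'bPxKdCzX====' → invalid (4 pad chars (max 2))
String 3: 'hWNxCg==' → valid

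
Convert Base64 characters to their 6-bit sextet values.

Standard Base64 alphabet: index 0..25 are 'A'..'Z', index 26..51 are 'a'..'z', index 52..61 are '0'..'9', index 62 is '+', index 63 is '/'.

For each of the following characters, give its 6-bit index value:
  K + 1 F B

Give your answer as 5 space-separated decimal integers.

Answer: 10 62 53 5 1

Derivation:
'K': A..Z range, ord('K') − ord('A') = 10
'+': index 62
'1': 0..9 range, 52 + ord('1') − ord('0') = 53
'F': A..Z range, ord('F') − ord('A') = 5
'B': A..Z range, ord('B') − ord('A') = 1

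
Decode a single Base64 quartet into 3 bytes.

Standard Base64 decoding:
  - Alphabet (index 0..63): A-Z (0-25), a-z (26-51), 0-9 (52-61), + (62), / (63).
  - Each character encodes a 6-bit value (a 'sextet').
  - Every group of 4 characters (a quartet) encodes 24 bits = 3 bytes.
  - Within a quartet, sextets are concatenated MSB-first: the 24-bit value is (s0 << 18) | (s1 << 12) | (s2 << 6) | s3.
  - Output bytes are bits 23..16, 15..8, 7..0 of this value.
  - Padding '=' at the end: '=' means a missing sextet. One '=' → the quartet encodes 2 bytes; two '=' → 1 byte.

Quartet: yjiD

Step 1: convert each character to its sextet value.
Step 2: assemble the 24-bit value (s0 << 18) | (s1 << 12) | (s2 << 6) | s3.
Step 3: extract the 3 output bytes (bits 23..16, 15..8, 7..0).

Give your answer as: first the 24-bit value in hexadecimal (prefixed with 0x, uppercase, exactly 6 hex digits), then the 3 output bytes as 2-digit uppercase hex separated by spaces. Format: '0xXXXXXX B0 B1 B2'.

Answer: 0xCA3883 CA 38 83

Derivation:
Sextets: y=50, j=35, i=34, D=3
24-bit: (50<<18) | (35<<12) | (34<<6) | 3
      = 0xC80000 | 0x023000 | 0x000880 | 0x000003
      = 0xCA3883
Bytes: (v>>16)&0xFF=CA, (v>>8)&0xFF=38, v&0xFF=83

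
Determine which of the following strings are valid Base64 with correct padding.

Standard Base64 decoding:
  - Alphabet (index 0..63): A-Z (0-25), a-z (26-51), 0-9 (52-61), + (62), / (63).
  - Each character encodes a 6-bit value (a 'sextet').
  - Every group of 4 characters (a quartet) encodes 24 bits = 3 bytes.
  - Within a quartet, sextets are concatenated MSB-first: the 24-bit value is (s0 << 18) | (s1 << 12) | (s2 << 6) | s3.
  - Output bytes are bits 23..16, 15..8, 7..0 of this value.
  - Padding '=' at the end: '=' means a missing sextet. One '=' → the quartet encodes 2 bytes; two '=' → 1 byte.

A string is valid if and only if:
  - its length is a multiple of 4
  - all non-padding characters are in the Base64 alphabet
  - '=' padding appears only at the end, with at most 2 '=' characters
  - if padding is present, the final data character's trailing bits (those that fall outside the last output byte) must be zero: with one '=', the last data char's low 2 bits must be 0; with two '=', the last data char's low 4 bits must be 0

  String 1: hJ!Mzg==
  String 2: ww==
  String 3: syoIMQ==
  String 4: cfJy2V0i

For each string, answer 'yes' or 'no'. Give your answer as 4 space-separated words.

Answer: no yes yes yes

Derivation:
String 1: 'hJ!Mzg==' → invalid (bad char(s): ['!'])
String 2: 'ww==' → valid
String 3: 'syoIMQ==' → valid
String 4: 'cfJy2V0i' → valid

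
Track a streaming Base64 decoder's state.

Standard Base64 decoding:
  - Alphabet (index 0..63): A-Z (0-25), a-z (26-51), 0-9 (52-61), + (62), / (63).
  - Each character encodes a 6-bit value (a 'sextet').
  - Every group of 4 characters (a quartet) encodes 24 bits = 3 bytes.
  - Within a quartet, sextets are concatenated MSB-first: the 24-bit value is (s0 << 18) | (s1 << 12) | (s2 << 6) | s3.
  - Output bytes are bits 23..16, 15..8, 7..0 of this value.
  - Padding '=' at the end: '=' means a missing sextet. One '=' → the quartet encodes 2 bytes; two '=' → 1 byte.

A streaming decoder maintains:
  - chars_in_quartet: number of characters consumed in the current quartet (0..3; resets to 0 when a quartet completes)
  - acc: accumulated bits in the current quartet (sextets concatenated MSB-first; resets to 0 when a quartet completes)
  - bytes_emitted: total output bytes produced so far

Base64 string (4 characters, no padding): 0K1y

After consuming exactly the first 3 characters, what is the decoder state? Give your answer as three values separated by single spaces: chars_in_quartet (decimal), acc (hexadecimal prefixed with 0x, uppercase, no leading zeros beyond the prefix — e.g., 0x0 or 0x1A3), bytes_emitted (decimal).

After char 0 ('0'=52): chars_in_quartet=1 acc=0x34 bytes_emitted=0
After char 1 ('K'=10): chars_in_quartet=2 acc=0xD0A bytes_emitted=0
After char 2 ('1'=53): chars_in_quartet=3 acc=0x342B5 bytes_emitted=0

Answer: 3 0x342B5 0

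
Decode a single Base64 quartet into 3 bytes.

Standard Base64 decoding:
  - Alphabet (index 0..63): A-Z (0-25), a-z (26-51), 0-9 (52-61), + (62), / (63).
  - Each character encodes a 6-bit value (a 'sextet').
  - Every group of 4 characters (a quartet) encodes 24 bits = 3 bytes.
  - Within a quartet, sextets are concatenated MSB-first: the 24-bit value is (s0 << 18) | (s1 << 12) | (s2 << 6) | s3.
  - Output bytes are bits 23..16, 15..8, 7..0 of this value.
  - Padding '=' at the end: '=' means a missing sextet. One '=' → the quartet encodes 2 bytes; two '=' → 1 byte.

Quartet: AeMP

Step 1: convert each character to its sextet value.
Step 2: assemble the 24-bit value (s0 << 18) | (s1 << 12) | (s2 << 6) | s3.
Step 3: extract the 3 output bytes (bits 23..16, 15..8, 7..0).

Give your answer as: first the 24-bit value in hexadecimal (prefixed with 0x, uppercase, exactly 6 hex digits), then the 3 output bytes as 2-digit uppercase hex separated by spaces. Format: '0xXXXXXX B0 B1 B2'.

Answer: 0x01E30F 01 E3 0F

Derivation:
Sextets: A=0, e=30, M=12, P=15
24-bit: (0<<18) | (30<<12) | (12<<6) | 15
      = 0x000000 | 0x01E000 | 0x000300 | 0x00000F
      = 0x01E30F
Bytes: (v>>16)&0xFF=01, (v>>8)&0xFF=E3, v&0xFF=0F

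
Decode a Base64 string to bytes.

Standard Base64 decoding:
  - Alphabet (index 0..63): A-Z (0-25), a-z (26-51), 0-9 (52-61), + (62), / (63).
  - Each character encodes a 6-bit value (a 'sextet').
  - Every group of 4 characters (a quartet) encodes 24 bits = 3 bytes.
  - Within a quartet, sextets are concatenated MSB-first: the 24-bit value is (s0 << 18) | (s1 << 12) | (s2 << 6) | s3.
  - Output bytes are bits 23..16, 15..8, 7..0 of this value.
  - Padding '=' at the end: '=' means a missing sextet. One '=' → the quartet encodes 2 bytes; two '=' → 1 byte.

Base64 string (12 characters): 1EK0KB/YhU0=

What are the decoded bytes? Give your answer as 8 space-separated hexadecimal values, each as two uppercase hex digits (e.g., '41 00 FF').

After char 0 ('1'=53): chars_in_quartet=1 acc=0x35 bytes_emitted=0
After char 1 ('E'=4): chars_in_quartet=2 acc=0xD44 bytes_emitted=0
After char 2 ('K'=10): chars_in_quartet=3 acc=0x3510A bytes_emitted=0
After char 3 ('0'=52): chars_in_quartet=4 acc=0xD442B4 -> emit D4 42 B4, reset; bytes_emitted=3
After char 4 ('K'=10): chars_in_quartet=1 acc=0xA bytes_emitted=3
After char 5 ('B'=1): chars_in_quartet=2 acc=0x281 bytes_emitted=3
After char 6 ('/'=63): chars_in_quartet=3 acc=0xA07F bytes_emitted=3
After char 7 ('Y'=24): chars_in_quartet=4 acc=0x281FD8 -> emit 28 1F D8, reset; bytes_emitted=6
After char 8 ('h'=33): chars_in_quartet=1 acc=0x21 bytes_emitted=6
After char 9 ('U'=20): chars_in_quartet=2 acc=0x854 bytes_emitted=6
After char 10 ('0'=52): chars_in_quartet=3 acc=0x21534 bytes_emitted=6
Padding '=': partial quartet acc=0x21534 -> emit 85 4D; bytes_emitted=8

Answer: D4 42 B4 28 1F D8 85 4D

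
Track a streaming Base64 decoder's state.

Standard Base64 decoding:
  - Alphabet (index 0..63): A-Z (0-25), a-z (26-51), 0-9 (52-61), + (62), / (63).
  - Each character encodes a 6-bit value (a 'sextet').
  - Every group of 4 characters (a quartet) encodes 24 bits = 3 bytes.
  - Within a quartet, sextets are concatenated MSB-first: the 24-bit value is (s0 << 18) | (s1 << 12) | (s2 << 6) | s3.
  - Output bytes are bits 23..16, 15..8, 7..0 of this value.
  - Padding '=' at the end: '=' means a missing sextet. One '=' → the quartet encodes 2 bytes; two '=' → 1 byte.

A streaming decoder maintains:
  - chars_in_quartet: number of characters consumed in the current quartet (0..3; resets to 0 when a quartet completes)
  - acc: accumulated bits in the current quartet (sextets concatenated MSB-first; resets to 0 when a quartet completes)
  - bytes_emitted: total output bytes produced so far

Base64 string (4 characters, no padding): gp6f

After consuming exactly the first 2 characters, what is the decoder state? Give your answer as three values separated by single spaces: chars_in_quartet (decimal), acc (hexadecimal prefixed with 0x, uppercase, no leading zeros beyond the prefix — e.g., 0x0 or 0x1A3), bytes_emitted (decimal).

Answer: 2 0x829 0

Derivation:
After char 0 ('g'=32): chars_in_quartet=1 acc=0x20 bytes_emitted=0
After char 1 ('p'=41): chars_in_quartet=2 acc=0x829 bytes_emitted=0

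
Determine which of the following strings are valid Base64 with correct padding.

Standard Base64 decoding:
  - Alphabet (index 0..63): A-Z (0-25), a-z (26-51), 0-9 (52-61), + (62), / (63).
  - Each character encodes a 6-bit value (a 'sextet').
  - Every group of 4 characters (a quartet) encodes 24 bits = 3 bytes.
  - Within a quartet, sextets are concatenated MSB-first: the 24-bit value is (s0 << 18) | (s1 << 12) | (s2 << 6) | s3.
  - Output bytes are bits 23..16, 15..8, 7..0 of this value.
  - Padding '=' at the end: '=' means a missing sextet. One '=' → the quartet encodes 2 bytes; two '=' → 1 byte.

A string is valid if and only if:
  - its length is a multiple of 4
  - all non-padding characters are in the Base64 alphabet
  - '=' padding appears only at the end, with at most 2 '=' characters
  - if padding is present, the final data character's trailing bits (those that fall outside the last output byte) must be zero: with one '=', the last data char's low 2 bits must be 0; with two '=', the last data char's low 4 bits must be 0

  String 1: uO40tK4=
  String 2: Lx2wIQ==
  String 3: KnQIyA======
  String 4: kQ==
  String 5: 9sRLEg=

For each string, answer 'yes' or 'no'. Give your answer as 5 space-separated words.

Answer: yes yes no yes no

Derivation:
String 1: 'uO40tK4=' → valid
String 2: 'Lx2wIQ==' → valid
String 3: 'KnQIyA======' → invalid (6 pad chars (max 2))
String 4: 'kQ==' → valid
String 5: '9sRLEg=' → invalid (len=7 not mult of 4)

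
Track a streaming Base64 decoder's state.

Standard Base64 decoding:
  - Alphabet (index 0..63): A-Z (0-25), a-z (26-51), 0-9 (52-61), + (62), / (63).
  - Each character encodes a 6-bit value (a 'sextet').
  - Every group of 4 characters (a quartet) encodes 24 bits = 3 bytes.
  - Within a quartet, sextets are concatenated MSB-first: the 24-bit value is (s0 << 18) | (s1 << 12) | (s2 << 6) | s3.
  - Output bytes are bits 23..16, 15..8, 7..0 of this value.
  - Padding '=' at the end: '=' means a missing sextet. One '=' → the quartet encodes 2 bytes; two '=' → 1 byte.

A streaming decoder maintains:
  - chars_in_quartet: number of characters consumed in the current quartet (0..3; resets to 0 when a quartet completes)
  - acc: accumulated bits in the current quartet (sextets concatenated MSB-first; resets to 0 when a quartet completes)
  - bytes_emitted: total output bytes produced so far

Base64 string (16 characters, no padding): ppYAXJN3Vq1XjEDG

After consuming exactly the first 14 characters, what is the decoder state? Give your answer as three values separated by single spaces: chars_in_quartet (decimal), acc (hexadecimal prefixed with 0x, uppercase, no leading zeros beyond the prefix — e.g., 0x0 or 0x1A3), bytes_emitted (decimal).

Answer: 2 0x8C4 9

Derivation:
After char 0 ('p'=41): chars_in_quartet=1 acc=0x29 bytes_emitted=0
After char 1 ('p'=41): chars_in_quartet=2 acc=0xA69 bytes_emitted=0
After char 2 ('Y'=24): chars_in_quartet=3 acc=0x29A58 bytes_emitted=0
After char 3 ('A'=0): chars_in_quartet=4 acc=0xA69600 -> emit A6 96 00, reset; bytes_emitted=3
After char 4 ('X'=23): chars_in_quartet=1 acc=0x17 bytes_emitted=3
After char 5 ('J'=9): chars_in_quartet=2 acc=0x5C9 bytes_emitted=3
After char 6 ('N'=13): chars_in_quartet=3 acc=0x1724D bytes_emitted=3
After char 7 ('3'=55): chars_in_quartet=4 acc=0x5C9377 -> emit 5C 93 77, reset; bytes_emitted=6
After char 8 ('V'=21): chars_in_quartet=1 acc=0x15 bytes_emitted=6
After char 9 ('q'=42): chars_in_quartet=2 acc=0x56A bytes_emitted=6
After char 10 ('1'=53): chars_in_quartet=3 acc=0x15AB5 bytes_emitted=6
After char 11 ('X'=23): chars_in_quartet=4 acc=0x56AD57 -> emit 56 AD 57, reset; bytes_emitted=9
After char 12 ('j'=35): chars_in_quartet=1 acc=0x23 bytes_emitted=9
After char 13 ('E'=4): chars_in_quartet=2 acc=0x8C4 bytes_emitted=9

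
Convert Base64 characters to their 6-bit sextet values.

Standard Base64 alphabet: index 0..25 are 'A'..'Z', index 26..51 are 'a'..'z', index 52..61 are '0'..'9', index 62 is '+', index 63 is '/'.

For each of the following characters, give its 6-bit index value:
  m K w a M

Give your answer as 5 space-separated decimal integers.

Answer: 38 10 48 26 12

Derivation:
'm': a..z range, 26 + ord('m') − ord('a') = 38
'K': A..Z range, ord('K') − ord('A') = 10
'w': a..z range, 26 + ord('w') − ord('a') = 48
'a': a..z range, 26 + ord('a') − ord('a') = 26
'M': A..Z range, ord('M') − ord('A') = 12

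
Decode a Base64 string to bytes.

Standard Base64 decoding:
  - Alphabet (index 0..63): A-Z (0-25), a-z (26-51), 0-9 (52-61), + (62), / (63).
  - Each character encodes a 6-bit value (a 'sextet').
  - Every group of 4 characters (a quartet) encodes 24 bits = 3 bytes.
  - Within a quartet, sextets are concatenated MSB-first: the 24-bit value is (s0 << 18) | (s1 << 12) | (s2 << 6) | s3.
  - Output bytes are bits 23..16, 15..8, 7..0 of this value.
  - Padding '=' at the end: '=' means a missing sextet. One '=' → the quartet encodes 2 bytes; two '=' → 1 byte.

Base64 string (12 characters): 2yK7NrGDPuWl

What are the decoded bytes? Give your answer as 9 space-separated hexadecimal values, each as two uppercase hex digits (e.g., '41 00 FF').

Answer: DB 22 BB 36 B1 83 3E E5 A5

Derivation:
After char 0 ('2'=54): chars_in_quartet=1 acc=0x36 bytes_emitted=0
After char 1 ('y'=50): chars_in_quartet=2 acc=0xDB2 bytes_emitted=0
After char 2 ('K'=10): chars_in_quartet=3 acc=0x36C8A bytes_emitted=0
After char 3 ('7'=59): chars_in_quartet=4 acc=0xDB22BB -> emit DB 22 BB, reset; bytes_emitted=3
After char 4 ('N'=13): chars_in_quartet=1 acc=0xD bytes_emitted=3
After char 5 ('r'=43): chars_in_quartet=2 acc=0x36B bytes_emitted=3
After char 6 ('G'=6): chars_in_quartet=3 acc=0xDAC6 bytes_emitted=3
After char 7 ('D'=3): chars_in_quartet=4 acc=0x36B183 -> emit 36 B1 83, reset; bytes_emitted=6
After char 8 ('P'=15): chars_in_quartet=1 acc=0xF bytes_emitted=6
After char 9 ('u'=46): chars_in_quartet=2 acc=0x3EE bytes_emitted=6
After char 10 ('W'=22): chars_in_quartet=3 acc=0xFB96 bytes_emitted=6
After char 11 ('l'=37): chars_in_quartet=4 acc=0x3EE5A5 -> emit 3E E5 A5, reset; bytes_emitted=9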